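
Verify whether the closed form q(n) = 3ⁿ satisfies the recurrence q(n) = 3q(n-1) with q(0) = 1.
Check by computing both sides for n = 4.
From the recurrence with q(0) = 1:
  q(0) = 1, q(1) = 3, q(2) = 9, q(3) = 27, q(4) = 81
  so the recurrence gives q(4) = 81.
From the proposed closed form q(n) = 3ⁿ:
  q(4) = 81.
Both sides give 81 at n = 4, and the initial condition(s) match, so the closed form is consistent.

Yes, the closed form is correct.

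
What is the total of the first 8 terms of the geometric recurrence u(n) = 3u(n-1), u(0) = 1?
Computing the sequence terms: 1, 3, 9, 27, 81, 243, 729, 2187
Adding these values together:

3280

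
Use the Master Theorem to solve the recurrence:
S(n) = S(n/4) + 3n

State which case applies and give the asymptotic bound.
Master Theorem template: S(n) = a·S(n/b) + f(n).
Here: a=1, b=4, f(n)=3n
Compute log_b(a) = log_4(1) = 0.
f(n) = 3n = Ω(n^(0+ε)) with ε = 1, and the regularity condition holds (a·f(n/b) = (a/b^1)·f(n) with a/b^1 = 4^-1 < 1). Case 3: S(n) = Θ(f(n)) = Θ(n).

Case 3: S(n) = Θ(n)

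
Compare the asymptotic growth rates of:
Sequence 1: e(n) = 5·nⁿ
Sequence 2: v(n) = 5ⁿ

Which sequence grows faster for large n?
Comparing growth rates:
Growth-rate hierarchy: log n ≺ any polynomial ≺ any exponential cⁿ (c>1) ≺ n! ≺ nⁿ.
super-exponential nⁿ dominates exponential base 5 asymptotically.

e(n) grows faster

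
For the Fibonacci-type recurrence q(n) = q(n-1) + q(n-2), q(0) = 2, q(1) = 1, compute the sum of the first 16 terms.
Computing the sequence terms: 2, 1, 3, 4, 7, 11, 18, 29, 47, 76, 123, 199, 322, 521, 843, 1364
Adding these values together:

3570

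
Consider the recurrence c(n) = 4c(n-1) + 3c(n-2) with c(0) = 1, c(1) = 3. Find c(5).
Computing the sequence terms:
1, 3, 15, 69, 321, 1491

1491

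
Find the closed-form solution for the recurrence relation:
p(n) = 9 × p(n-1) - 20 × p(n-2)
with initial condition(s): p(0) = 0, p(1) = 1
Recurrence: p(n) = 9 × p(n-1) - 20 × p(n-2), initial: p(0) = 0, p(1) = 1.
Characteristic equation: r² - 9r + 20 = 0, which factors as (r - 5)(r - 4) = 0, so r = 5, 4. General solution p(n) = A·5ⁿ + B·4ⁿ. From p(0) = 0: A + B = 0. From p(1) = 1: 5A + 4B = 1. Solving gives A = 1, B = -1.

p(n) = 5ⁿ - 4ⁿ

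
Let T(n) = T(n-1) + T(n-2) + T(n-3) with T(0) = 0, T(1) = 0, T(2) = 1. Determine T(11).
Computing the sequence terms:
0, 0, 1, 1, 2, 4, 7, 13, 24, 44, 81, 149

149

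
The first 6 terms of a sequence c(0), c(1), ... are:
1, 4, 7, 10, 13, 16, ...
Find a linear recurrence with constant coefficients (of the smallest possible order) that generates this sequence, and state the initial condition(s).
Look for the lowest-order linear relation among consecutive terms.
Observation: consecutive differences are constant (= 3).
Check at n=2: 1·4 + 3 = 7. ✓

c(n) = c(n-1) + 3, c(0) = 1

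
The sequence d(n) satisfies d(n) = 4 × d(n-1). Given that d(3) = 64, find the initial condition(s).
In general d(n) = 4ⁿ · d(0). At n = 3: d(0) = d(3) / 4^3 = 64 / 64 = 1.

d(0) = 1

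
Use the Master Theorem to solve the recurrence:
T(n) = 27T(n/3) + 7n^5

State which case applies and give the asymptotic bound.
Master Theorem template: T(n) = a·T(n/b) + f(n).
Here: a=27, b=3, f(n)=7n^5
Compute log_b(a) = log_3(27) = 3.
f(n) = 7n^5 = Ω(n^(3+ε)) with ε = 2, and the regularity condition holds (a·f(n/b) = (a/b^5)·f(n) with a/b^5 = 3^-2 < 1). Case 3: T(n) = Θ(f(n)) = Θ(n^5).

Case 3: T(n) = Θ(n^5)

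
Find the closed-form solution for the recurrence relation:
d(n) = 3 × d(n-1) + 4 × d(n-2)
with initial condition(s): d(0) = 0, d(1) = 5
Recurrence: d(n) = 3 × d(n-1) + 4 × d(n-2), initial: d(0) = 0, d(1) = 5.
Characteristic equation: r² - 3r - 4 = 0, which factors as (r - 4)(r + 1) = 0, so r = 4, -1. General solution d(n) = A·4ⁿ + B·(-1)ⁿ. From d(0) = 0: A + B = 0. From d(1) = 5: 4A - 1B = 5. Solving gives A = 1, B = -1.

d(n) = 4ⁿ - (-1)ⁿ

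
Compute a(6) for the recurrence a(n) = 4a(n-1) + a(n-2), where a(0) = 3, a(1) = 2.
Computing the sequence terms:
3, 2, 11, 46, 195, 826, 3499

3499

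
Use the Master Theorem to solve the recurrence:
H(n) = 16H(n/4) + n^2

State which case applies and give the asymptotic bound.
Master Theorem template: H(n) = a·H(n/b) + f(n).
Here: a=16, b=4, f(n)=n^2
Compute log_b(a) = log_4(16) = 2.
f(n) = n^2 = Θ(n^2). Case 2: H(n) = Θ(n^2 log n).

Case 2: H(n) = Θ(n^2 log n)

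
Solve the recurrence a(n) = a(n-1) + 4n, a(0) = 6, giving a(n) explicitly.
Recurrence: a(n) = a(n-1) + 4n, initial: a(0) = 6.
Telescoping: a(n) = a(0) + 4·Σᵢ₌₁ⁿ i = 6 + 4·n(n+1)/2.

a(n) = 4·n(n+1)/2 + 6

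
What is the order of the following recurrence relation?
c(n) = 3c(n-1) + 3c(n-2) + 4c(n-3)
The order is the largest lag k for which c(n-k) appears. Here the deepest term is c(n-3), so the order is 3.

Order 3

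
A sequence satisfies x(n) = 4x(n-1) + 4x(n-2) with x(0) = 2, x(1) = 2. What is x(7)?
Computing the sequence terms:
2, 2, 16, 72, 352, 1696, 8192, 39552

39552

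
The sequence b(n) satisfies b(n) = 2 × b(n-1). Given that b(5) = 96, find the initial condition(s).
In general b(n) = 2ⁿ · b(0). At n = 5: b(0) = b(5) / 2^5 = 96 / 32 = 3.

b(0) = 3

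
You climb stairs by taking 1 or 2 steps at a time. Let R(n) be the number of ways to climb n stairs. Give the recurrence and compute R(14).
Condition on the size of the last step (1 to 2): before it there were n-1, …, n-2 stairs climbed, and these cases are disjoint, so R(n) = R(n-1) + R(n-2) (Fibonacci-type sequence).
Initial conditions by direct count (compositions of i into parts ≤ 2): R(1) = 1; R(2) = 2.
Iterating the recurrence: R(3) = 3, R(4) = 5, R(5) = 8, R(6) = 13, R(7) = 21, R(8) = 34, R(9) = 55, R(10) = 89, R(11) = 144, R(12) = 233, R(13) = 377, R(14) = 610.

R(n) = R(n-1) + R(n-2), R(1) = 1, R(2) = 2; R(14) = 610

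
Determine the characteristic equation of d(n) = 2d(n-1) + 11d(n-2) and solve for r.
Substitute d(n) = rⁿ and divide through by rⁿ⁻²: r² - 2r - 11 = 0
Discriminant: 2² + 4·11 = 48, not a perfect square, so by the quadratic formula r = (2 ± √48)/2.
General solution: d(n) = A·r₁ⁿ + B·r₂ⁿ where r₁,r₂ = (2 ± √48)/2

Characteristic: r² - 2r - 11 = 0, Roots: r = (2 ± √48)/2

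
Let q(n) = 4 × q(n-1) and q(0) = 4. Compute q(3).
Computing step by step:
q(0) = 4
q(1) = 4 × 4 = 16
q(2) = 4 × 16 = 64
q(3) = 4 × 64 = 256

256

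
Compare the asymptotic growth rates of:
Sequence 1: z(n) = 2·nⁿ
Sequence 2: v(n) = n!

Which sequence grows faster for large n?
Comparing growth rates:
Growth-rate hierarchy: log n ≺ any polynomial ≺ any exponential cⁿ (c>1) ≺ n! ≺ nⁿ.
super-exponential nⁿ dominates factorial asymptotically.

z(n) grows faster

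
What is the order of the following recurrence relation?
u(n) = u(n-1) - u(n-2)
The order is the largest lag k for which u(n-k) appears. Here the deepest term is u(n-2), so the order is 2.

Order 2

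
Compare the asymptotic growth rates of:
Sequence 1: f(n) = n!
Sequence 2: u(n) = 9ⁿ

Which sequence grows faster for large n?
Comparing growth rates:
Growth-rate hierarchy: log n ≺ any polynomial ≺ any exponential cⁿ (c>1) ≺ n! ≺ nⁿ.
factorial dominates exponential base 9 asymptotically.

f(n) grows faster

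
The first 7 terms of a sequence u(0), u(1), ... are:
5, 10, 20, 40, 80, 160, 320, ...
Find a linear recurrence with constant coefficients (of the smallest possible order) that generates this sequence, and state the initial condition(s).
Look for the lowest-order linear relation among consecutive terms.
Observation: each term is 2× the previous.
Check at n=2: 2·10 = 20. ✓

u(n) = 2 × u(n-1), u(0) = 5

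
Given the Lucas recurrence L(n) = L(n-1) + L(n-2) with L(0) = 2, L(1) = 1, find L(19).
Computing the sequence terms:
2, 1, 3, 4, 7, 11, 18, 29, 47, 76, 123, 199, 322, 521, 843, 1364, 2207, 3571, 5778, 9349

9349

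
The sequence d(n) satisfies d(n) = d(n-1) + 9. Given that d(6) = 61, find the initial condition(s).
d(6) = d(0) + 6·9, so d(0) = 61 - 54 = 7.

d(0) = 7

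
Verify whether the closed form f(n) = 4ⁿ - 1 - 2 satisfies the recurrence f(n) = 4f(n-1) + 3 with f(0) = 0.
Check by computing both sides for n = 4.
From the recurrence with f(0) = 0:
  f(0) = 0, f(1) = 3, f(2) = 15, f(3) = 63, f(4) = 255
  so the recurrence gives f(4) = 255.
From the proposed closed form f(n) = 4ⁿ - 1 - 2:
  f(4) = 253.
The recurrence gives 255 but the closed form gives 253, so the closed form does not satisfy the recurrence.

No, the closed form is incorrect.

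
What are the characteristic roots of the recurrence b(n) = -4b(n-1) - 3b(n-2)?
Substitute b(n) = rⁿ and divide through by rⁿ⁻²: r² + 4r + 3 = 0
Factor: (r + 1)(r + 3) = 0, so r = -1, -3.
General solution: b(n) = A·(-1)ⁿ + B·(-3)ⁿ

Characteristic: r² + 4r + 3 = 0, Roots: r = -1, -3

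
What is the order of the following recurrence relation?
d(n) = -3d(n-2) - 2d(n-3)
The order is the largest lag k for which d(n-k) appears. Here the deepest term is d(n-3), so the order is 3.

Order 3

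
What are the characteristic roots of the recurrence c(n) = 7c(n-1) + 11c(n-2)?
Substitute c(n) = rⁿ and divide through by rⁿ⁻²: r² - 7r - 11 = 0
Discriminant: 7² + 4·11 = 93, not a perfect square, so by the quadratic formula r = (7 ± √93)/2.
General solution: c(n) = A·r₁ⁿ + B·r₂ⁿ where r₁,r₂ = (7 ± √93)/2

Characteristic: r² - 7r - 11 = 0, Roots: r = (7 ± √93)/2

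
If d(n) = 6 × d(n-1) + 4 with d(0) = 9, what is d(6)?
Computing step by step:
d(0) = 9
d(1) = 6 × 9 + 4 = 58
d(2) = 6 × 58 + 4 = 352
d(3) = 6 × 352 + 4 = 2116
d(4) = 6 × 2116 + 4 = 12700
d(5) = 6 × 12700 + 4 = 76204
d(6) = 6 × 76204 + 4 = 457228

457228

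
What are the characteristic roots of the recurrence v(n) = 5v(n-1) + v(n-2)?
Substitute v(n) = rⁿ and divide through by rⁿ⁻²: r² - 5r - 1 = 0
Discriminant: 5² + 4·1 = 29, not a perfect square, so by the quadratic formula r = (5 ± √29)/2.
General solution: v(n) = A·r₁ⁿ + B·r₂ⁿ where r₁,r₂ = (5 ± √29)/2

Characteristic: r² - 5r - 1 = 0, Roots: r = (5 ± √29)/2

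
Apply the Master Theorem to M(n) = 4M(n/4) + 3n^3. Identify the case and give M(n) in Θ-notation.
Master Theorem template: M(n) = a·M(n/b) + f(n).
Here: a=4, b=4, f(n)=3n^3
Compute log_b(a) = log_4(4) = 1.
f(n) = 3n^3 = Ω(n^(1+ε)) with ε = 2, and the regularity condition holds (a·f(n/b) = (a/b^3)·f(n) with a/b^3 = 4^-2 < 1). Case 3: M(n) = Θ(f(n)) = Θ(n^3).

Case 3: M(n) = Θ(n^3)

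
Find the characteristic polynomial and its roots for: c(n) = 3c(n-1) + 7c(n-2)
Substitute c(n) = rⁿ and divide through by rⁿ⁻²: r² - 3r - 7 = 0
Discriminant: 3² + 4·7 = 37, not a perfect square, so by the quadratic formula r = (3 ± √37)/2.
General solution: c(n) = A·r₁ⁿ + B·r₂ⁿ where r₁,r₂ = (3 ± √37)/2

Characteristic: r² - 3r - 7 = 0, Roots: r = (3 ± √37)/2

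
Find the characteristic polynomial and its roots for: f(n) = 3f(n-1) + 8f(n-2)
Substitute f(n) = rⁿ and divide through by rⁿ⁻²: r² - 3r - 8 = 0
Discriminant: 3² + 4·8 = 41, not a perfect square, so by the quadratic formula r = (3 ± √41)/2.
General solution: f(n) = A·r₁ⁿ + B·r₂ⁿ where r₁,r₂ = (3 ± √41)/2

Characteristic: r² - 3r - 8 = 0, Roots: r = (3 ± √41)/2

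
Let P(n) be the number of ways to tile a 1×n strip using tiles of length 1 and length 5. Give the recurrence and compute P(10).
Condition on the last tile: it has length 1 (leaving a 1×(n-1) strip) or length 5 (leaving a 1×(n-5) strip), so P(n) = P(n-1) + P(n-5) (order-5 linear recurrence).
For 0 ≤ i < 5 only unit tiles fit, so P(i) = 1.
Iterating the recurrence: P(5) = 2, P(6) = 3, P(7) = 4, P(8) = 5, P(9) = 6, P(10) = 8.

P(n) = P(n-1) + P(n-5), with P(i) = 1 for 0 ≤ i < 5; P(10) = 8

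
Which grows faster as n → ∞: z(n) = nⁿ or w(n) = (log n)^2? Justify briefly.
Comparing growth rates:
Growth-rate hierarchy: log n ≺ any polynomial ≺ any exponential cⁿ (c>1) ≺ n! ≺ nⁿ.
super-exponential nⁿ dominates polylogarithmic (log n)^2 asymptotically.

z(n) grows faster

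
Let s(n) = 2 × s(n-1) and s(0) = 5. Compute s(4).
Computing step by step:
s(0) = 5
s(1) = 2 × 5 = 10
s(2) = 2 × 10 = 20
s(3) = 2 × 20 = 40
s(4) = 2 × 40 = 80

80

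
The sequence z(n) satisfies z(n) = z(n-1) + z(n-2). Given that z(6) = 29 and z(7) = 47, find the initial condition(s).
Work backwards using z(k) = z(k+2) - z(k+1):
z(5) = z(7) - z(6) = 47 - 29 = 18
z(4) = z(6) - z(5) = 29 - 18 = 11
z(3) = z(5) - z(4) = 18 - 11 = 7
z(2) = z(4) - z(3) = 11 - 7 = 4
z(1) = z(3) - z(2) = 7 - 4 = 3
z(0) = z(2) - z(1) = 4 - 3 = 1

z(0) = 1, z(1) = 3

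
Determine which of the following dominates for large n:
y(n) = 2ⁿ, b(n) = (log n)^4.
Comparing growth rates:
Growth-rate hierarchy: log n ≺ any polynomial ≺ any exponential cⁿ (c>1) ≺ n! ≺ nⁿ.
exponential base 2 dominates polylogarithmic (log n)^4 asymptotically.

y(n) grows faster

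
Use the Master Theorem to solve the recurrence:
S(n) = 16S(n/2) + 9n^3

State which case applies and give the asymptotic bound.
Master Theorem template: S(n) = a·S(n/b) + f(n).
Here: a=16, b=2, f(n)=9n^3
Compute log_b(a) = log_2(16) = 4.
f(n) = 9n^3 = O(n^(4-ε)) with ε = 1. Case 1: S(n) = Θ(n^log_b(a)) = Θ(n^4).

Case 1: S(n) = Θ(n^4)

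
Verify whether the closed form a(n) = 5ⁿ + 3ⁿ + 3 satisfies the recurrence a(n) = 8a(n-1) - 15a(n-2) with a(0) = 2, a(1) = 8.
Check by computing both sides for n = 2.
From the recurrence with a(0) = 2, a(1) = 8:
  a(0) = 2, a(1) = 8, a(2) = 34
  so the recurrence gives a(2) = 34.
From the proposed closed form a(n) = 5ⁿ + 3ⁿ + 3:
  a(2) = 37.
The recurrence gives 34 but the closed form gives 37, so the closed form does not satisfy the recurrence.

No, the closed form is incorrect.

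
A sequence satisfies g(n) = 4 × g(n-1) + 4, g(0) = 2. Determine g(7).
Computing step by step:
g(0) = 2
g(1) = 4 × 2 + 4 = 12
g(2) = 4 × 12 + 4 = 52
g(3) = 4 × 52 + 4 = 212
g(4) = 4 × 212 + 4 = 852
g(5) = 4 × 852 + 4 = 3412
g(6) = 4 × 3412 + 4 = 13652
g(7) = 4 × 13652 + 4 = 54612

54612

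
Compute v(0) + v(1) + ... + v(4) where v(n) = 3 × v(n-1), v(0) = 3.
Computing the sequence terms: 3, 9, 27, 81, 243
Adding these values together:

363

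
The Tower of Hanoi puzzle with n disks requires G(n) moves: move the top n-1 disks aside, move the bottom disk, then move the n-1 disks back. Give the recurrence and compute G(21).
Moving n disks = move the top n-1 disks aside (G(n-1) moves) + move the largest disk (1 move) + move the n-1 disks back on top (G(n-1) moves), so G(n) = 2G(n-1) + 1, with G(1) = 1 (a single disk takes one move).
First terms: 1, 3, 7, 15, 31, 63, … — each is one less than a power of 2. Indeed G(n) + 1 = 2(G(n-1) + 1) with G(1) + 1 = 2, so G(n) + 1 = 2ⁿ and G(n) = 2ⁿ - 1.
Hence G(21) = 2^21 - 1 = 2097152 - 1 = 2097151.

G(n) = 2G(n-1) + 1, G(1) = 1; G(21) = 2097151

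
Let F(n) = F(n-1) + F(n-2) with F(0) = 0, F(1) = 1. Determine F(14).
Computing the sequence terms:
0, 1, 1, 2, 3, 5, 8, 13, 21, 34, 55, 89, 144, 233, 377

377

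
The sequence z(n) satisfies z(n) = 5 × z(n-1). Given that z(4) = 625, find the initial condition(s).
In general z(n) = 5ⁿ · z(0). At n = 4: z(0) = z(4) / 5^4 = 625 / 625 = 1.

z(0) = 1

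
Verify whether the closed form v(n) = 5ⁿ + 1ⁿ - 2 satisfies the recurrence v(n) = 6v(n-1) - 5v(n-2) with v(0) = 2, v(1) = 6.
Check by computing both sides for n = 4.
From the recurrence with v(0) = 2, v(1) = 6:
  v(0) = 2, v(1) = 6, v(2) = 26, v(3) = 126, v(4) = 626
  so the recurrence gives v(4) = 626.
From the proposed closed form v(n) = 5ⁿ + 1ⁿ - 2:
  v(4) = 624.
The recurrence gives 626 but the closed form gives 624, so the closed form does not satisfy the recurrence.

No, the closed form is incorrect.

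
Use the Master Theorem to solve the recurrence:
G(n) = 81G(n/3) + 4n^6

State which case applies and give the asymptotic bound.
Master Theorem template: G(n) = a·G(n/b) + f(n).
Here: a=81, b=3, f(n)=4n^6
Compute log_b(a) = log_3(81) = 4.
f(n) = 4n^6 = Ω(n^(4+ε)) with ε = 2, and the regularity condition holds (a·f(n/b) = (a/b^6)·f(n) with a/b^6 = 3^-2 < 1). Case 3: G(n) = Θ(f(n)) = Θ(n^6).

Case 3: G(n) = Θ(n^6)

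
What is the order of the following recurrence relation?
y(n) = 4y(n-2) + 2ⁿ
The order is the largest lag k for which y(n-k) appears. Here the deepest term is y(n-2) (the 2ⁿ term is non-homogeneous and does not affect the order), so the order is 2.

Order 2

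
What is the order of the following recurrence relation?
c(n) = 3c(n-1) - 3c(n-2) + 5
The order is the largest lag k for which c(n-k) appears. Here the deepest term is c(n-2) (the 5 term is non-homogeneous and does not affect the order), so the order is 2.

Order 2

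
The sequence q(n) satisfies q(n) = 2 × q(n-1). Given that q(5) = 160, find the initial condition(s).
In general q(n) = 2ⁿ · q(0). At n = 5: q(0) = q(5) / 2^5 = 160 / 32 = 5.

q(0) = 5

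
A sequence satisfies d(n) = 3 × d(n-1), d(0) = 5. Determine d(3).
Computing step by step:
d(0) = 5
d(1) = 3 × 5 = 15
d(2) = 3 × 15 = 45
d(3) = 3 × 45 = 135

135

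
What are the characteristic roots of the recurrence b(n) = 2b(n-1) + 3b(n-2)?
Substitute b(n) = rⁿ and divide through by rⁿ⁻²: r² - 2r - 3 = 0
Factor: (r - 3)(r + 1) = 0, so r = 3, -1.
General solution: b(n) = A·3ⁿ + B·(-1)ⁿ

Characteristic: r² - 2r - 3 = 0, Roots: r = 3, -1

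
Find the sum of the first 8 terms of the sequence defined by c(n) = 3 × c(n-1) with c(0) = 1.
Computing the sequence terms: 1, 3, 9, 27, 81, 243, 729, 2187
Adding these values together:

3280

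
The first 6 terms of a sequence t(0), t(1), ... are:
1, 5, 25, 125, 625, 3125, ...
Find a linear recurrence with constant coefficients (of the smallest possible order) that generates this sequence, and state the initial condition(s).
Look for the lowest-order linear relation among consecutive terms.
Observation: each term is 5× the previous.
Check at n=2: 5·5 = 25. ✓

t(n) = 5 × t(n-1), t(0) = 1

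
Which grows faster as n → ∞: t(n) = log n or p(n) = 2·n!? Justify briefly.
Comparing growth rates:
Growth-rate hierarchy: log n ≺ any polynomial ≺ any exponential cⁿ (c>1) ≺ n! ≺ nⁿ.
factorial dominates logarithmic asymptotically.

p(n) grows faster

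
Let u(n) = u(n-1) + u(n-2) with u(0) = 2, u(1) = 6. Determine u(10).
Computing the sequence terms:
2, 6, 8, 14, 22, 36, 58, 94, 152, 246, 398

398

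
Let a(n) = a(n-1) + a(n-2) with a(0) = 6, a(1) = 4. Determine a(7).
Computing the sequence terms:
6, 4, 10, 14, 24, 38, 62, 100

100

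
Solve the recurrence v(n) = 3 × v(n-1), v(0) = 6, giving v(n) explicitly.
Recurrence: v(n) = 3 × v(n-1), initial: v(0) = 6.
Each term is 3 times the previous, so this is geometric with ratio 3. After n steps: v(n) = v(0)·3ⁿ = 6·3ⁿ.

v(n) = 6·3ⁿ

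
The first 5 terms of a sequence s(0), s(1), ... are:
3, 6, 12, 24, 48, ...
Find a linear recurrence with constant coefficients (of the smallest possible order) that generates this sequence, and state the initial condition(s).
Look for the lowest-order linear relation among consecutive terms.
Observation: each term is 2× the previous.
Check at n=2: 2·6 = 12. ✓

s(n) = 2 × s(n-1), s(0) = 3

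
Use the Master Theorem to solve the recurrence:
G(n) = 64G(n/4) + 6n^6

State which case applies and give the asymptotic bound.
Master Theorem template: G(n) = a·G(n/b) + f(n).
Here: a=64, b=4, f(n)=6n^6
Compute log_b(a) = log_4(64) = 3.
f(n) = 6n^6 = Ω(n^(3+ε)) with ε = 3, and the regularity condition holds (a·f(n/b) = (a/b^6)·f(n) with a/b^6 = 4^-3 < 1). Case 3: G(n) = Θ(f(n)) = Θ(n^6).

Case 3: G(n) = Θ(n^6)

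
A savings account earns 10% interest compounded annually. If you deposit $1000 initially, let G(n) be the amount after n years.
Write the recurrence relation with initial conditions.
Each year the balance grows by 10%, i.e. is multiplied by 1 + 10/100 = 1.1, so G(n) = 1.1 × G(n-1). The initial deposit gives G(0) = 1000.
Unrolling gives the closed form G(n) = 1000 × (1.1)ⁿ.

G(n) = 1.1 × G(n-1), G(0) = 1000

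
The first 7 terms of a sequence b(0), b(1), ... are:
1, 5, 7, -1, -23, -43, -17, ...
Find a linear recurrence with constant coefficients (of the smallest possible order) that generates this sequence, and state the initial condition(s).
Look for the lowest-order linear relation among consecutive terms.
Observation: b(n) - 2·b(n-1) - (-3)·b(n-2) = 0 holds for the shown terms, and no order-1 relation b(n) = α·b(n-1) + β fits.
Check at n=3: 2·7 + (-3)·5 = -1. ✓

b(n) = 2b(n-1) - 3b(n-2), b(0) = 1, b(1) = 5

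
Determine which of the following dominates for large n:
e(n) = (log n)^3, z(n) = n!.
Comparing growth rates:
Growth-rate hierarchy: log n ≺ any polynomial ≺ any exponential cⁿ (c>1) ≺ n! ≺ nⁿ.
factorial dominates polylogarithmic (log n)^3 asymptotically.

z(n) grows faster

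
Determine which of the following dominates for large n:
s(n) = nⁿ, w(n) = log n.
Comparing growth rates:
Growth-rate hierarchy: log n ≺ any polynomial ≺ any exponential cⁿ (c>1) ≺ n! ≺ nⁿ.
super-exponential nⁿ dominates logarithmic asymptotically.

s(n) grows faster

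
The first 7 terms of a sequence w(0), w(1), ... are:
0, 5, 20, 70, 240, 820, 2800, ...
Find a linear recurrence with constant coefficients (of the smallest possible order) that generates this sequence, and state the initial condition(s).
Look for the lowest-order linear relation among consecutive terms.
Observation: w(n) - 4·w(n-1) - (-2)·w(n-2) = 0 holds for the shown terms, and no order-1 relation w(n) = α·w(n-1) + β fits.
Check at n=3: 4·20 + (-2)·5 = 70. ✓

w(n) = 4w(n-1) - 2w(n-2), w(0) = 0, w(1) = 5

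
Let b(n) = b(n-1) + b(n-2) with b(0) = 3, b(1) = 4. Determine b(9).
Computing the sequence terms:
3, 4, 7, 11, 18, 29, 47, 76, 123, 199

199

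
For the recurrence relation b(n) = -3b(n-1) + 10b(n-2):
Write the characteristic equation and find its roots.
Substitute b(n) = rⁿ and divide through by rⁿ⁻²: r² + 3r - 10 = 0
Factor: (r - 2)(r + 5) = 0, so r = 2, -5.
General solution: b(n) = A·2ⁿ + B·(-5)ⁿ

Characteristic: r² + 3r - 10 = 0, Roots: r = 2, -5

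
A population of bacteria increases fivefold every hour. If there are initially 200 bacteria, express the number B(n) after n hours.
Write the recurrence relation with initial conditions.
Each hour multiplies the count by 5, so the count after n hours depends only on the count after n-1 hours: B(n) = 5 × B(n-1). The starting count gives B(0) = 200.
Unrolling n times gives the closed form B(n) = 200 × 5ⁿ.

B(n) = 5 × B(n-1), B(0) = 200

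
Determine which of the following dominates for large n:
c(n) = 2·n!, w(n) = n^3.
Comparing growth rates:
Growth-rate hierarchy: log n ≺ any polynomial ≺ any exponential cⁿ (c>1) ≺ n! ≺ nⁿ.
factorial dominates polynomial degree 3 asymptotically.

c(n) grows faster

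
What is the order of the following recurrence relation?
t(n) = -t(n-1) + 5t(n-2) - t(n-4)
The order is the largest lag k for which t(n-k) appears. Here the deepest term is t(n-4), so the order is 4.

Order 4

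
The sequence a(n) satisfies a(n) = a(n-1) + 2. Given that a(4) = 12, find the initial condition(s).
a(4) = a(0) + 4·2, so a(0) = 12 - 8 = 4.

a(0) = 4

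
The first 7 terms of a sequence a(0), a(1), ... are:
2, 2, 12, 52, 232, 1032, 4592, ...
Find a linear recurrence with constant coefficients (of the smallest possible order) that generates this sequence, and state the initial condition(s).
Look for the lowest-order linear relation among consecutive terms.
Observation: a(n) - 4·a(n-1) - (2)·a(n-2) = 0 holds for the shown terms, and no order-1 relation a(n) = α·a(n-1) + β fits.
Check at n=3: 4·12 + (2)·2 = 52. ✓

a(n) = 4a(n-1) + 2a(n-2), a(0) = 2, a(1) = 2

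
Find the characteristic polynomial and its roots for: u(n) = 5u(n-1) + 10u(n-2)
Substitute u(n) = rⁿ and divide through by rⁿ⁻²: r² - 5r - 10 = 0
Discriminant: 5² + 4·10 = 65, not a perfect square, so by the quadratic formula r = (5 ± √65)/2.
General solution: u(n) = A·r₁ⁿ + B·r₂ⁿ where r₁,r₂ = (5 ± √65)/2

Characteristic: r² - 5r - 10 = 0, Roots: r = (5 ± √65)/2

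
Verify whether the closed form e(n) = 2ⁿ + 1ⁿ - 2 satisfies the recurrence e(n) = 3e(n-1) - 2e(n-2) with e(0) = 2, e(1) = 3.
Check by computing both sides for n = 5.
From the recurrence with e(0) = 2, e(1) = 3:
  e(0) = 2, e(1) = 3, e(2) = 5, e(3) = 9, e(4) = 17, e(5) = 33
  so the recurrence gives e(5) = 33.
From the proposed closed form e(n) = 2ⁿ + 1ⁿ - 2:
  e(5) = 31.
The recurrence gives 33 but the closed form gives 31, so the closed form does not satisfy the recurrence.

No, the closed form is incorrect.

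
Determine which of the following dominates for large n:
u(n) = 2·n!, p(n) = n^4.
Comparing growth rates:
Growth-rate hierarchy: log n ≺ any polynomial ≺ any exponential cⁿ (c>1) ≺ n! ≺ nⁿ.
factorial dominates polynomial degree 4 asymptotically.

u(n) grows faster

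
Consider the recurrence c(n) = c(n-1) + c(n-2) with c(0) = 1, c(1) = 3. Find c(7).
Computing the sequence terms:
1, 3, 4, 7, 11, 18, 29, 47

47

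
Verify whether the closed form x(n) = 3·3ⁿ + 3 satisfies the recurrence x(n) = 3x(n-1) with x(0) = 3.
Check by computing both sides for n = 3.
From the recurrence with x(0) = 3:
  x(0) = 3, x(1) = 9, x(2) = 27, x(3) = 81
  so the recurrence gives x(3) = 81.
From the proposed closed form x(n) = 3·3ⁿ + 3:
  x(3) = 84.
The recurrence gives 81 but the closed form gives 84, so the closed form does not satisfy the recurrence.

No, the closed form is incorrect.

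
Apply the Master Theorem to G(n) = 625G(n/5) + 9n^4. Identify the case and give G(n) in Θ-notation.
Master Theorem template: G(n) = a·G(n/b) + f(n).
Here: a=625, b=5, f(n)=9n^4
Compute log_b(a) = log_5(625) = 4.
f(n) = 9n^4 = Θ(n^4). Case 2: G(n) = Θ(n^4 log n).

Case 2: G(n) = Θ(n^4 log n)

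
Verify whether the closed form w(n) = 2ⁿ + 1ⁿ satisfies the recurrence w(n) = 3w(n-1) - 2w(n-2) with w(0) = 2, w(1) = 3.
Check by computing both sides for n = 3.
From the recurrence with w(0) = 2, w(1) = 3:
  w(0) = 2, w(1) = 3, w(2) = 5, w(3) = 9
  so the recurrence gives w(3) = 9.
From the proposed closed form w(n) = 2ⁿ + 1ⁿ:
  w(3) = 9.
Both sides give 9 at n = 3, and the initial condition(s) match, so the closed form is consistent.

Yes, the closed form is correct.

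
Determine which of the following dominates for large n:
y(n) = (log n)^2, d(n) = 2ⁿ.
Comparing growth rates:
Growth-rate hierarchy: log n ≺ any polynomial ≺ any exponential cⁿ (c>1) ≺ n! ≺ nⁿ.
exponential base 2 dominates polylogarithmic (log n)^2 asymptotically.

d(n) grows faster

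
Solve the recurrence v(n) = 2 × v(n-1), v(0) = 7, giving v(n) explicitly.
Recurrence: v(n) = 2 × v(n-1), initial: v(0) = 7.
Each term is 2 times the previous, so this is geometric with ratio 2. After n steps: v(n) = v(0)·2ⁿ = 7·2ⁿ.

v(n) = 7·2ⁿ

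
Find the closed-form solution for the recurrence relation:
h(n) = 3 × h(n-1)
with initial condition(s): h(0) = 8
Recurrence: h(n) = 3 × h(n-1), initial: h(0) = 8.
Each term is 3 times the previous, so this is geometric with ratio 3. After n steps: h(n) = h(0)·3ⁿ = 8·3ⁿ.

h(n) = 8·3ⁿ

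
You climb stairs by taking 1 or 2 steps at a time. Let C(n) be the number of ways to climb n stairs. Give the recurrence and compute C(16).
Condition on the size of the last step (1 to 2): before it there were n-1, …, n-2 stairs climbed, and these cases are disjoint, so C(n) = C(n-1) + C(n-2) (Fibonacci-type sequence).
Initial conditions by direct count (compositions of i into parts ≤ 2): C(1) = 1; C(2) = 2.
Iterating the recurrence: C(3) = 3, C(4) = 5, C(5) = 8, C(6) = 13, C(7) = 21, C(8) = 34, C(9) = 55, C(10) = 89, C(11) = 144, C(12) = 233, C(13) = 377, C(14) = 610, C(15) = 987, C(16) = 1597.

C(n) = C(n-1) + C(n-2), C(1) = 1, C(2) = 2; C(16) = 1597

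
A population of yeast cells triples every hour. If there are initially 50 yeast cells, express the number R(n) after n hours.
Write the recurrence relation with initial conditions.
Each hour multiplies the count by 3, so the count after n hours depends only on the count after n-1 hours: R(n) = 3 × R(n-1). The starting count gives R(0) = 50.
Unrolling n times gives the closed form R(n) = 50 × 3ⁿ.

R(n) = 3 × R(n-1), R(0) = 50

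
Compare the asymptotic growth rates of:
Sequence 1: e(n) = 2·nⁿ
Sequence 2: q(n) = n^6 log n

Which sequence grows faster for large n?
Comparing growth rates:
Growth-rate hierarchy: log n ≺ any polynomial ≺ any exponential cⁿ (c>1) ≺ n! ≺ nⁿ.
super-exponential nⁿ dominates polynomial degree 6 (with log factor) asymptotically.

e(n) grows faster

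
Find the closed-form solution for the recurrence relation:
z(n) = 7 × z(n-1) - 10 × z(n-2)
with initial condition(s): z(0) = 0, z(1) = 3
Recurrence: z(n) = 7 × z(n-1) - 10 × z(n-2), initial: z(0) = 0, z(1) = 3.
Characteristic equation: r² - 7r + 10 = 0, which factors as (r - 5)(r - 2) = 0, so r = 5, 2. General solution z(n) = A·5ⁿ + B·2ⁿ. From z(0) = 0: A + B = 0. From z(1) = 3: 5A + 2B = 3. Solving gives A = 1, B = -1.

z(n) = 5ⁿ - 2ⁿ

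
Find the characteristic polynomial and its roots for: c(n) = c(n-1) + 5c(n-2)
Substitute c(n) = rⁿ and divide through by rⁿ⁻²: r² - r - 5 = 0
Discriminant: 1² + 4·5 = 21, not a perfect square, so by the quadratic formula r = (1 ± √21)/2.
General solution: c(n) = A·r₁ⁿ + B·r₂ⁿ where r₁,r₂ = (1 ± √21)/2

Characteristic: r² - r - 5 = 0, Roots: r = (1 ± √21)/2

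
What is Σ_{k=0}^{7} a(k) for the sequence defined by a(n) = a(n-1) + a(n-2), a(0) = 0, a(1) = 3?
Computing the sequence terms: 0, 3, 3, 6, 9, 15, 24, 39
Adding these values together:

99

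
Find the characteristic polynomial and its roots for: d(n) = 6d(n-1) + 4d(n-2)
Substitute d(n) = rⁿ and divide through by rⁿ⁻²: r² - 6r - 4 = 0
Discriminant: 6² + 4·4 = 52, not a perfect square, so by the quadratic formula r = (6 ± √52)/2.
General solution: d(n) = A·r₁ⁿ + B·r₂ⁿ where r₁,r₂ = (6 ± √52)/2

Characteristic: r² - 6r - 4 = 0, Roots: r = (6 ± √52)/2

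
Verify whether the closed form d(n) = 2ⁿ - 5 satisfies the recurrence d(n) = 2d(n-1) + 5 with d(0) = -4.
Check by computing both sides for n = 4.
From the recurrence with d(0) = -4:
  d(0) = -4, d(1) = -3, d(2) = -1, d(3) = 3, d(4) = 11
  so the recurrence gives d(4) = 11.
From the proposed closed form d(n) = 2ⁿ - 5:
  d(4) = 11.
Both sides give 11 at n = 4, and the initial condition(s) match, so the closed form is consistent.

Yes, the closed form is correct.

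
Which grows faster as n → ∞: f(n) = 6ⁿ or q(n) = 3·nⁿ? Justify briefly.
Comparing growth rates:
Growth-rate hierarchy: log n ≺ any polynomial ≺ any exponential cⁿ (c>1) ≺ n! ≺ nⁿ.
super-exponential nⁿ dominates exponential base 6 asymptotically.

q(n) grows faster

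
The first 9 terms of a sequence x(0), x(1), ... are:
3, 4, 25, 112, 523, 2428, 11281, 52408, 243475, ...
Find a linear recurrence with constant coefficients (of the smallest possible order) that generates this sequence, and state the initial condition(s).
Look for the lowest-order linear relation among consecutive terms.
Observation: x(n) - 4·x(n-1) - (3)·x(n-2) = 0 holds for the shown terms, and no order-1 relation x(n) = α·x(n-1) + β fits.
Check at n=3: 4·25 + (3)·4 = 112. ✓

x(n) = 4x(n-1) + 3x(n-2), x(0) = 3, x(1) = 4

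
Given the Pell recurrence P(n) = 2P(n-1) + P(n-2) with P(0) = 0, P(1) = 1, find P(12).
Computing the sequence terms:
0, 1, 2, 5, 12, 29, 70, 169, 408, 985, 2378, 5741, 13860

13860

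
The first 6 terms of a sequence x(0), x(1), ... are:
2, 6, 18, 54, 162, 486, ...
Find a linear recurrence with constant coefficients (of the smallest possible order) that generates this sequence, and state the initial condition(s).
Look for the lowest-order linear relation among consecutive terms.
Observation: each term is 3× the previous.
Check at n=2: 3·6 = 18. ✓

x(n) = 3 × x(n-1), x(0) = 2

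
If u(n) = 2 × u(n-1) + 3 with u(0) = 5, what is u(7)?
Computing step by step:
u(0) = 5
u(1) = 2 × 5 + 3 = 13
u(2) = 2 × 13 + 3 = 29
u(3) = 2 × 29 + 3 = 61
u(4) = 2 × 61 + 3 = 125
u(5) = 2 × 125 + 3 = 253
u(6) = 2 × 253 + 3 = 509
u(7) = 2 × 509 + 3 = 1021

1021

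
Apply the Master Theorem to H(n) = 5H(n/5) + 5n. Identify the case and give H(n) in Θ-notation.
Master Theorem template: H(n) = a·H(n/b) + f(n).
Here: a=5, b=5, f(n)=5n
Compute log_b(a) = log_5(5) = 1.
f(n) = 5n = Θ(n). Case 2: H(n) = Θ(n log n).

Case 2: H(n) = Θ(n log n)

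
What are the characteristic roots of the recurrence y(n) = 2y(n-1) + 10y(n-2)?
Substitute y(n) = rⁿ and divide through by rⁿ⁻²: r² - 2r - 10 = 0
Discriminant: 2² + 4·10 = 44, not a perfect square, so by the quadratic formula r = (2 ± √44)/2.
General solution: y(n) = A·r₁ⁿ + B·r₂ⁿ where r₁,r₂ = (2 ± √44)/2

Characteristic: r² - 2r - 10 = 0, Roots: r = (2 ± √44)/2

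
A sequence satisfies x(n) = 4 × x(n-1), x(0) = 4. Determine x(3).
Computing step by step:
x(0) = 4
x(1) = 4 × 4 = 16
x(2) = 4 × 16 = 64
x(3) = 4 × 64 = 256

256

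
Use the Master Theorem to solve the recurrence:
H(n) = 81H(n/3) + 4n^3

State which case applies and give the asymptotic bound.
Master Theorem template: H(n) = a·H(n/b) + f(n).
Here: a=81, b=3, f(n)=4n^3
Compute log_b(a) = log_3(81) = 4.
f(n) = 4n^3 = O(n^(4-ε)) with ε = 1. Case 1: H(n) = Θ(n^log_b(a)) = Θ(n^4).

Case 1: H(n) = Θ(n^4)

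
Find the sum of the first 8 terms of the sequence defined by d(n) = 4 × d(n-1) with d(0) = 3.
Computing the sequence terms: 3, 12, 48, 192, 768, 3072, 12288, 49152
Adding these values together:

65535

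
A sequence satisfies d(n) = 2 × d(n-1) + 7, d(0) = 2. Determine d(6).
Computing step by step:
d(0) = 2
d(1) = 2 × 2 + 7 = 11
d(2) = 2 × 11 + 7 = 29
d(3) = 2 × 29 + 7 = 65
d(4) = 2 × 65 + 7 = 137
d(5) = 2 × 137 + 7 = 281
d(6) = 2 × 281 + 7 = 569

569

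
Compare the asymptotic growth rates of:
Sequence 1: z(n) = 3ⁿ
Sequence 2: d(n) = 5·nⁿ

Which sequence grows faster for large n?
Comparing growth rates:
Growth-rate hierarchy: log n ≺ any polynomial ≺ any exponential cⁿ (c>1) ≺ n! ≺ nⁿ.
super-exponential nⁿ dominates exponential base 3 asymptotically.

d(n) grows faster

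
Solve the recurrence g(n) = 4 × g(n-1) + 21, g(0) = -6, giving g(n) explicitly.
Recurrence: g(n) = 4 × g(n-1) + 21, initial: g(0) = -6.
Try g(n) = A·4ⁿ + C. Substituting: A·4ⁿ + C = 4(A·4ⁿ⁻¹ + C) + 21 = A·4ⁿ + 4C + 21, so C = 4C + 21, giving C = -7. Then g(0) = A - 7 = -6 gives A = 1.

g(n) = 4ⁿ - 7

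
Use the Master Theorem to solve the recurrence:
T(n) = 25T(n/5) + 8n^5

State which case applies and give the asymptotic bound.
Master Theorem template: T(n) = a·T(n/b) + f(n).
Here: a=25, b=5, f(n)=8n^5
Compute log_b(a) = log_5(25) = 2.
f(n) = 8n^5 = Ω(n^(2+ε)) with ε = 3, and the regularity condition holds (a·f(n/b) = (a/b^5)·f(n) with a/b^5 = 5^-3 < 1). Case 3: T(n) = Θ(f(n)) = Θ(n^5).

Case 3: T(n) = Θ(n^5)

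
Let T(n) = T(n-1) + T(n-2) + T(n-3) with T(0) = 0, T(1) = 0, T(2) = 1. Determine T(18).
Computing the sequence terms:
0, 0, 1, 1, 2, 4, 7, 13, 24, 44, 81, 149, 274, 504, 927, 1705, 3136, 5768, 10609

10609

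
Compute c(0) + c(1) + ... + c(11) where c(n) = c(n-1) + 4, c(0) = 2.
Computing the sequence terms: 2, 6, 10, 14, 18, 22, 26, 30, 34, 38, 42, 46
Adding these values together:

288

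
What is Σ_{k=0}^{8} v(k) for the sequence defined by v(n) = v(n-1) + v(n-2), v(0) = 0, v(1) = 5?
Computing the sequence terms: 0, 5, 5, 10, 15, 25, 40, 65, 105
Adding these values together:

270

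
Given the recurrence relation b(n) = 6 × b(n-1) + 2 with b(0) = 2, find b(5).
Computing step by step:
b(0) = 2
b(1) = 6 × 2 + 2 = 14
b(2) = 6 × 14 + 2 = 86
b(3) = 6 × 86 + 2 = 518
b(4) = 6 × 518 + 2 = 3110
b(5) = 6 × 3110 + 2 = 18662

18662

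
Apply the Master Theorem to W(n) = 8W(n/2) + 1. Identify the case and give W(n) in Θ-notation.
Master Theorem template: W(n) = a·W(n/b) + f(n).
Here: a=8, b=2, f(n)=1
Compute log_b(a) = log_2(8) = 3.
f(n) = 1 = O(n^(3-ε)) with ε = 3. Case 1: W(n) = Θ(n^log_b(a)) = Θ(n^3).

Case 1: W(n) = Θ(n^3)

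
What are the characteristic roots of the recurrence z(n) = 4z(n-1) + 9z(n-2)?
Substitute z(n) = rⁿ and divide through by rⁿ⁻²: r² - 4r - 9 = 0
Discriminant: 4² + 4·9 = 52, not a perfect square, so by the quadratic formula r = (4 ± √52)/2.
General solution: z(n) = A·r₁ⁿ + B·r₂ⁿ where r₁,r₂ = (4 ± √52)/2

Characteristic: r² - 4r - 9 = 0, Roots: r = (4 ± √52)/2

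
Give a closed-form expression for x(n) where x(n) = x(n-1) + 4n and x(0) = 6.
Recurrence: x(n) = x(n-1) + 4n, initial: x(0) = 6.
Telescoping: x(n) = x(0) + 4·Σᵢ₌₁ⁿ i = 6 + 4·n(n+1)/2.

x(n) = 4·n(n+1)/2 + 6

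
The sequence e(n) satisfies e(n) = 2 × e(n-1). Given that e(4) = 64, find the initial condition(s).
In general e(n) = 2ⁿ · e(0). At n = 4: e(0) = e(4) / 2^4 = 64 / 16 = 4.

e(0) = 4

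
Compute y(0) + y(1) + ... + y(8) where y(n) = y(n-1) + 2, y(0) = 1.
Computing the sequence terms: 1, 3, 5, 7, 9, 11, 13, 15, 17
Adding these values together:

81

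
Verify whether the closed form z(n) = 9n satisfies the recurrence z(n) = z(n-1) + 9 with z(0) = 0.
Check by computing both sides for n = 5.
From the recurrence with z(0) = 0:
  z(0) = 0, z(1) = 9, z(2) = 18, z(3) = 27, z(4) = 36, z(5) = 45
  so the recurrence gives z(5) = 45.
From the proposed closed form z(n) = 9n:
  z(5) = 45.
Both sides give 45 at n = 5, and the initial condition(s) match, so the closed form is consistent.

Yes, the closed form is correct.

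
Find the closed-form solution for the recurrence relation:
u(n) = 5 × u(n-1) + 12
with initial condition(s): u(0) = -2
Recurrence: u(n) = 5 × u(n-1) + 12, initial: u(0) = -2.
Try u(n) = A·5ⁿ + C. Substituting: A·5ⁿ + C = 5(A·5ⁿ⁻¹ + C) + 12 = A·5ⁿ + 5C + 12, so C = 5C + 12, giving C = -3. Then u(0) = A - 3 = -2 gives A = 1.

u(n) = 5ⁿ - 3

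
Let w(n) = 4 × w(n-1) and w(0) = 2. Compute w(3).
Computing step by step:
w(0) = 2
w(1) = 4 × 2 = 8
w(2) = 4 × 8 = 32
w(3) = 4 × 32 = 128

128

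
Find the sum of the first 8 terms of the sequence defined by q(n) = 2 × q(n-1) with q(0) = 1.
Computing the sequence terms: 1, 2, 4, 8, 16, 32, 64, 128
Adding these values together:

255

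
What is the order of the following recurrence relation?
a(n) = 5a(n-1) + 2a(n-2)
The order is the largest lag k for which a(n-k) appears. Here the deepest term is a(n-2), so the order is 2.

Order 2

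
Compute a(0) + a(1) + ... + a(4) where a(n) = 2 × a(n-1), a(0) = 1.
Computing the sequence terms: 1, 2, 4, 8, 16
Adding these values together:

31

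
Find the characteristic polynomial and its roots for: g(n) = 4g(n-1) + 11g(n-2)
Substitute g(n) = rⁿ and divide through by rⁿ⁻²: r² - 4r - 11 = 0
Discriminant: 4² + 4·11 = 60, not a perfect square, so by the quadratic formula r = (4 ± √60)/2.
General solution: g(n) = A·r₁ⁿ + B·r₂ⁿ where r₁,r₂ = (4 ± √60)/2

Characteristic: r² - 4r - 11 = 0, Roots: r = (4 ± √60)/2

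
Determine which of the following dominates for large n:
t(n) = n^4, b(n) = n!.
Comparing growth rates:
Growth-rate hierarchy: log n ≺ any polynomial ≺ any exponential cⁿ (c>1) ≺ n! ≺ nⁿ.
factorial dominates polynomial degree 4 asymptotically.

b(n) grows faster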